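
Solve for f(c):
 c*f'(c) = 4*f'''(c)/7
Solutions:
 f(c) = C1 + Integral(C2*airyai(14^(1/3)*c/2) + C3*airybi(14^(1/3)*c/2), c)


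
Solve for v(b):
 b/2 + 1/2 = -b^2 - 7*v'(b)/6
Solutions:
 v(b) = C1 - 2*b^3/7 - 3*b^2/14 - 3*b/7


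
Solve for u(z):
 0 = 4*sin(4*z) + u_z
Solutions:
 u(z) = C1 + cos(4*z)


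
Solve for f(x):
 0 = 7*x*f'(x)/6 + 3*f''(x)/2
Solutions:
 f(x) = C1 + C2*erf(sqrt(14)*x/6)


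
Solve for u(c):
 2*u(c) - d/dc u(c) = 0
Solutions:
 u(c) = C1*exp(2*c)


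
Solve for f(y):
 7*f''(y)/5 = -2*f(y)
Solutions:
 f(y) = C1*sin(sqrt(70)*y/7) + C2*cos(sqrt(70)*y/7)


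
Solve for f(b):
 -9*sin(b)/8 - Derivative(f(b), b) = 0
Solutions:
 f(b) = C1 + 9*cos(b)/8


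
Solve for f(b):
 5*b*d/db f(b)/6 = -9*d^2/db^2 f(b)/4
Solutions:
 f(b) = C1 + C2*erf(sqrt(15)*b/9)


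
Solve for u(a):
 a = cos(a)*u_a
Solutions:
 u(a) = C1 + Integral(a/cos(a), a)


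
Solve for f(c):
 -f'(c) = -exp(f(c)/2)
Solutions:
 f(c) = 2*log(-1/(C1 + c)) + 2*log(2)


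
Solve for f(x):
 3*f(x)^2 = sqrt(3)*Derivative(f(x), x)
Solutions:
 f(x) = -1/(C1 + sqrt(3)*x)


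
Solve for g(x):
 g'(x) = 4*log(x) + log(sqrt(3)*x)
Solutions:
 g(x) = C1 + 5*x*log(x) - 5*x + x*log(3)/2


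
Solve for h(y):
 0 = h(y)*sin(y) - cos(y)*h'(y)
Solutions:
 h(y) = C1/cos(y)


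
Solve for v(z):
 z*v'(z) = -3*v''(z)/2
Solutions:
 v(z) = C1 + C2*erf(sqrt(3)*z/3)


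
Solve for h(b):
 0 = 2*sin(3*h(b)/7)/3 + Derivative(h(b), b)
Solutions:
 2*b/3 + 7*log(cos(3*h(b)/7) - 1)/6 - 7*log(cos(3*h(b)/7) + 1)/6 = C1


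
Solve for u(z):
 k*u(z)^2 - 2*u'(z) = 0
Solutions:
 u(z) = -2/(C1 + k*z)


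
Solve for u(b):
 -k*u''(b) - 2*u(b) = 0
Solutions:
 u(b) = C1*exp(-sqrt(2)*b*sqrt(-1/k)) + C2*exp(sqrt(2)*b*sqrt(-1/k))


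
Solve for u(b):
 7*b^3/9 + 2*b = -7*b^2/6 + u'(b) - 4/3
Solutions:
 u(b) = C1 + 7*b^4/36 + 7*b^3/18 + b^2 + 4*b/3


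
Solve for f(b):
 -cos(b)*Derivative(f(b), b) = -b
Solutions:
 f(b) = C1 + Integral(b/cos(b), b)


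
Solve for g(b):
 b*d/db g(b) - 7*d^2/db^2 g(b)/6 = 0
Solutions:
 g(b) = C1 + C2*erfi(sqrt(21)*b/7)


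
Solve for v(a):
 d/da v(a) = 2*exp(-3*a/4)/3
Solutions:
 v(a) = C1 - 8*exp(-3*a/4)/9


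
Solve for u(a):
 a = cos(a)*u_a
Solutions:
 u(a) = C1 + Integral(a/cos(a), a)


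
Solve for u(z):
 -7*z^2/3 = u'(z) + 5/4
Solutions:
 u(z) = C1 - 7*z^3/9 - 5*z/4


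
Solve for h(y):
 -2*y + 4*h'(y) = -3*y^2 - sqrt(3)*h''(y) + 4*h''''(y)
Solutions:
 h(y) = C1 + C2*exp(-y*(3^(5/6)/(sqrt(144 - sqrt(3)) + 12)^(1/3) + 3^(2/3)*(sqrt(144 - sqrt(3)) + 12)^(1/3))/12)*sin(y*(-3^(1/6)*(sqrt(144 - sqrt(3)) + 12)^(1/3) + 3^(1/3)/(sqrt(144 - sqrt(3)) + 12)^(1/3))/4) + C3*exp(-y*(3^(5/6)/(sqrt(144 - sqrt(3)) + 12)^(1/3) + 3^(2/3)*(sqrt(144 - sqrt(3)) + 12)^(1/3))/12)*cos(y*(-3^(1/6)*(sqrt(144 - sqrt(3)) + 12)^(1/3) + 3^(1/3)/(sqrt(144 - sqrt(3)) + 12)^(1/3))/4) + C4*exp(y*(3^(5/6)/(sqrt(144 - sqrt(3)) + 12)^(1/3) + 3^(2/3)*(sqrt(144 - sqrt(3)) + 12)^(1/3))/6) - y^3/4 + y^2/4 + 3*sqrt(3)*y^2/16 - 9*y/32 - sqrt(3)*y/8


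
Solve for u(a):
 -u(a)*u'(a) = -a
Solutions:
 u(a) = -sqrt(C1 + a^2)
 u(a) = sqrt(C1 + a^2)


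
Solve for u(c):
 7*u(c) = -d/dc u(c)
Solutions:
 u(c) = C1*exp(-7*c)


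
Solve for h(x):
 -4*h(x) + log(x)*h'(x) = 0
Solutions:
 h(x) = C1*exp(4*li(x))


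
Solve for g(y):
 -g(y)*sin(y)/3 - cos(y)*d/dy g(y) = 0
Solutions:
 g(y) = C1*cos(y)^(1/3)


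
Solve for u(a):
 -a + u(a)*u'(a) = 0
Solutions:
 u(a) = -sqrt(C1 + a^2)
 u(a) = sqrt(C1 + a^2)


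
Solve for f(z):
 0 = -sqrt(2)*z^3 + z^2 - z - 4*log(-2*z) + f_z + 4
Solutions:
 f(z) = C1 + sqrt(2)*z^4/4 - z^3/3 + z^2/2 + 4*z*log(-z) + 4*z*(-2 + log(2))


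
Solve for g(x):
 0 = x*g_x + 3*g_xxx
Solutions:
 g(x) = C1 + Integral(C2*airyai(-3^(2/3)*x/3) + C3*airybi(-3^(2/3)*x/3), x)


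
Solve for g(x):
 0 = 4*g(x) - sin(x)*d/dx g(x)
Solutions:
 g(x) = C1*(cos(x)^2 - 2*cos(x) + 1)/(cos(x)^2 + 2*cos(x) + 1)


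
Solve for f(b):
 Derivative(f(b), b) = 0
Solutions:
 f(b) = C1


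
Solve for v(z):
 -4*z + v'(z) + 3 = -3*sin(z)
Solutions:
 v(z) = C1 + 2*z^2 - 3*z + 3*cos(z)


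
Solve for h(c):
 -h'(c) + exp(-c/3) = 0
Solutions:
 h(c) = C1 - 3*exp(-c/3)


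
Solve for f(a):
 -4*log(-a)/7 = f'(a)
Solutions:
 f(a) = C1 - 4*a*log(-a)/7 + 4*a/7


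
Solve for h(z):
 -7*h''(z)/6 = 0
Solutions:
 h(z) = C1 + C2*z


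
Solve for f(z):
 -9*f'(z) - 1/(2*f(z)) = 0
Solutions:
 f(z) = -sqrt(C1 - z)/3
 f(z) = sqrt(C1 - z)/3


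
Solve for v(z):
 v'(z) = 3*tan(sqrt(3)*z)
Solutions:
 v(z) = C1 - sqrt(3)*log(cos(sqrt(3)*z))


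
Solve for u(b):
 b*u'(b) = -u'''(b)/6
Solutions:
 u(b) = C1 + Integral(C2*airyai(-6^(1/3)*b) + C3*airybi(-6^(1/3)*b), b)


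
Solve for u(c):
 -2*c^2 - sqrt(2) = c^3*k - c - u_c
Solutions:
 u(c) = C1 + c^4*k/4 + 2*c^3/3 - c^2/2 + sqrt(2)*c


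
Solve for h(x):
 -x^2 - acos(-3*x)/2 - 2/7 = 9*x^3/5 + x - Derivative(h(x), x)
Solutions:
 h(x) = C1 + 9*x^4/20 + x^3/3 + x^2/2 + x*acos(-3*x)/2 + 2*x/7 + sqrt(1 - 9*x^2)/6


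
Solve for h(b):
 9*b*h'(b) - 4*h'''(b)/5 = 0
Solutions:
 h(b) = C1 + Integral(C2*airyai(90^(1/3)*b/2) + C3*airybi(90^(1/3)*b/2), b)


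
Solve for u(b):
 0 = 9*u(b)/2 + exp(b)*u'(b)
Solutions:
 u(b) = C1*exp(9*exp(-b)/2)


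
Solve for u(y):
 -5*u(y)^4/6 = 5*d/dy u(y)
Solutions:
 u(y) = 2^(1/3)*(1/(C1 + y))^(1/3)
 u(y) = 2^(1/3)*(-1 - sqrt(3)*I)*(1/(C1 + y))^(1/3)/2
 u(y) = 2^(1/3)*(-1 + sqrt(3)*I)*(1/(C1 + y))^(1/3)/2


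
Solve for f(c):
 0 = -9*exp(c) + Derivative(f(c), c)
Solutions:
 f(c) = C1 + 9*exp(c)


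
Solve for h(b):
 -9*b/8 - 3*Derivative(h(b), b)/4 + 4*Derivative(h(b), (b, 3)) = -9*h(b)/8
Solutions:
 h(b) = C3*exp(-3*b/4) + b + (C1*sin(sqrt(15)*b/8) + C2*cos(sqrt(15)*b/8))*exp(3*b/8) + 2/3


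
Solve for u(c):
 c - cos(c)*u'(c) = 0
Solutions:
 u(c) = C1 + Integral(c/cos(c), c)


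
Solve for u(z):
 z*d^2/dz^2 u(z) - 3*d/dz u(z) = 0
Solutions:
 u(z) = C1 + C2*z^4


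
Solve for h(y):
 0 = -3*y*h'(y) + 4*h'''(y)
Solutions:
 h(y) = C1 + Integral(C2*airyai(6^(1/3)*y/2) + C3*airybi(6^(1/3)*y/2), y)


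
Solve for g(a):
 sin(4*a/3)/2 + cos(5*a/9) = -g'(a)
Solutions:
 g(a) = C1 - 9*sin(5*a/9)/5 + 3*cos(4*a/3)/8


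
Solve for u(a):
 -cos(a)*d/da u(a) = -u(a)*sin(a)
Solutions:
 u(a) = C1/cos(a)


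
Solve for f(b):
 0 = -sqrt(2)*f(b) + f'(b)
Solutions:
 f(b) = C1*exp(sqrt(2)*b)


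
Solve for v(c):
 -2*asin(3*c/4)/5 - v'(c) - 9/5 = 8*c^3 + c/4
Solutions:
 v(c) = C1 - 2*c^4 - c^2/8 - 2*c*asin(3*c/4)/5 - 9*c/5 - 2*sqrt(16 - 9*c^2)/15


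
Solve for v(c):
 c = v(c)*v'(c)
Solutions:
 v(c) = -sqrt(C1 + c^2)
 v(c) = sqrt(C1 + c^2)


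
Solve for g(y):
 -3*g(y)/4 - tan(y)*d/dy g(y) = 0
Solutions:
 g(y) = C1/sin(y)^(3/4)


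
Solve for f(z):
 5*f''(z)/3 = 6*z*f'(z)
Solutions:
 f(z) = C1 + C2*erfi(3*sqrt(5)*z/5)


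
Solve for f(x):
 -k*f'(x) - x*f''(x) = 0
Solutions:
 f(x) = C1 + x^(1 - re(k))*(C2*sin(log(x)*Abs(im(k))) + C3*cos(log(x)*im(k)))


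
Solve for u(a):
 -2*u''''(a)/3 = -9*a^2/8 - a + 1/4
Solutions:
 u(a) = C1 + C2*a + C3*a^2 + C4*a^3 + 3*a^6/640 + a^5/80 - a^4/64


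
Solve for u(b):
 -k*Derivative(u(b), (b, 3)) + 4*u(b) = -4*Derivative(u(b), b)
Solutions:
 u(b) = C1*exp(b*(6^(1/3)*(sqrt(3)*sqrt((27 - 16/k)/k^2) - 9/k)^(1/3)/6 - 2^(1/3)*3^(5/6)*I*(sqrt(3)*sqrt((27 - 16/k)/k^2) - 9/k)^(1/3)/6 - 8/(k*(-6^(1/3) + 2^(1/3)*3^(5/6)*I)*(sqrt(3)*sqrt((27 - 16/k)/k^2) - 9/k)^(1/3)))) + C2*exp(b*(6^(1/3)*(sqrt(3)*sqrt((27 - 16/k)/k^2) - 9/k)^(1/3)/6 + 2^(1/3)*3^(5/6)*I*(sqrt(3)*sqrt((27 - 16/k)/k^2) - 9/k)^(1/3)/6 + 8/(k*(6^(1/3) + 2^(1/3)*3^(5/6)*I)*(sqrt(3)*sqrt((27 - 16/k)/k^2) - 9/k)^(1/3)))) + C3*exp(-6^(1/3)*b*((sqrt(3)*sqrt((27 - 16/k)/k^2) - 9/k)^(1/3) + 2*6^(1/3)/(k*(sqrt(3)*sqrt((27 - 16/k)/k^2) - 9/k)^(1/3)))/3)


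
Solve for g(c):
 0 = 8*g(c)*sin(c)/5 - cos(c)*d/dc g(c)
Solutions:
 g(c) = C1/cos(c)^(8/5)


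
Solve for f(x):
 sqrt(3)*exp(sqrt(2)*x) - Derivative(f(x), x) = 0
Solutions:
 f(x) = C1 + sqrt(6)*exp(sqrt(2)*x)/2


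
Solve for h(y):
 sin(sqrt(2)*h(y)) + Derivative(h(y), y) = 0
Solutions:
 h(y) = sqrt(2)*(pi - acos((-exp(2*sqrt(2)*C1) - exp(2*sqrt(2)*y))/(exp(2*sqrt(2)*C1) - exp(2*sqrt(2)*y)))/2)
 h(y) = sqrt(2)*acos((-exp(2*sqrt(2)*C1) - exp(2*sqrt(2)*y))/(exp(2*sqrt(2)*C1) - exp(2*sqrt(2)*y)))/2


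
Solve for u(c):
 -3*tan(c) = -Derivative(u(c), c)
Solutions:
 u(c) = C1 - 3*log(cos(c))


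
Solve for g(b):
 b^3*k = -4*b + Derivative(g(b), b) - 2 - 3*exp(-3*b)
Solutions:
 g(b) = C1 + b^4*k/4 + 2*b^2 + 2*b - exp(-3*b)


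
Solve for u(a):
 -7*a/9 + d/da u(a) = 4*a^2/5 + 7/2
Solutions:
 u(a) = C1 + 4*a^3/15 + 7*a^2/18 + 7*a/2


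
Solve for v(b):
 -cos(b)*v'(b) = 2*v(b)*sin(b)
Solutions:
 v(b) = C1*cos(b)^2


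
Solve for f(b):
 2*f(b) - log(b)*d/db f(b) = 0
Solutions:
 f(b) = C1*exp(2*li(b))


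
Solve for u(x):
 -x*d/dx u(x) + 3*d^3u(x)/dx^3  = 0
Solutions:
 u(x) = C1 + Integral(C2*airyai(3^(2/3)*x/3) + C3*airybi(3^(2/3)*x/3), x)


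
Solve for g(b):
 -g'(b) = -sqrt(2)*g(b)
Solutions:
 g(b) = C1*exp(sqrt(2)*b)


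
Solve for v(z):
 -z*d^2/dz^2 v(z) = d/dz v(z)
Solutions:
 v(z) = C1 + C2*log(z)


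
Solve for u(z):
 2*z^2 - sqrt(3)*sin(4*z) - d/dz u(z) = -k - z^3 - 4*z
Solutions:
 u(z) = C1 + k*z + z^4/4 + 2*z^3/3 + 2*z^2 + sqrt(3)*cos(4*z)/4


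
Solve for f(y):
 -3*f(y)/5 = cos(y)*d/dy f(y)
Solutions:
 f(y) = C1*(sin(y) - 1)^(3/10)/(sin(y) + 1)^(3/10)


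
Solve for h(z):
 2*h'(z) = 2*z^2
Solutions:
 h(z) = C1 + z^3/3


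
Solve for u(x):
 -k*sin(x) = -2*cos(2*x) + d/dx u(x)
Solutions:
 u(x) = C1 + k*cos(x) + sin(2*x)


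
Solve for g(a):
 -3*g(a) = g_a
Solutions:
 g(a) = C1*exp(-3*a)


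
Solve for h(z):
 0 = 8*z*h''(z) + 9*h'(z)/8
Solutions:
 h(z) = C1 + C2*z^(55/64)


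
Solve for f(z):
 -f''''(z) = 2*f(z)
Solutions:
 f(z) = (C1*sin(2^(3/4)*z/2) + C2*cos(2^(3/4)*z/2))*exp(-2^(3/4)*z/2) + (C3*sin(2^(3/4)*z/2) + C4*cos(2^(3/4)*z/2))*exp(2^(3/4)*z/2)


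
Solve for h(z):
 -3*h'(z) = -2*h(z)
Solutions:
 h(z) = C1*exp(2*z/3)


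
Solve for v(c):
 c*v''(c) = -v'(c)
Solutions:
 v(c) = C1 + C2*log(c)


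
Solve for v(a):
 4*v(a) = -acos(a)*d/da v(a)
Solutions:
 v(a) = C1*exp(-4*Integral(1/acos(a), a))


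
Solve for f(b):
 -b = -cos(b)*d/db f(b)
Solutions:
 f(b) = C1 + Integral(b/cos(b), b)


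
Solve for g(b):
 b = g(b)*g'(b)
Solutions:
 g(b) = -sqrt(C1 + b^2)
 g(b) = sqrt(C1 + b^2)


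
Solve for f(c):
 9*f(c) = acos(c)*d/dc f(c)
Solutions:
 f(c) = C1*exp(9*Integral(1/acos(c), c))


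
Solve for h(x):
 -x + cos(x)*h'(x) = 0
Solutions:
 h(x) = C1 + Integral(x/cos(x), x)


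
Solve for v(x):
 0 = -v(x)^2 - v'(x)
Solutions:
 v(x) = 1/(C1 + x)


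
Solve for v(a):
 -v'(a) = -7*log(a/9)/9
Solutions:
 v(a) = C1 + 7*a*log(a)/9 - 14*a*log(3)/9 - 7*a/9


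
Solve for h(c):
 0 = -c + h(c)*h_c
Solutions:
 h(c) = -sqrt(C1 + c^2)
 h(c) = sqrt(C1 + c^2)


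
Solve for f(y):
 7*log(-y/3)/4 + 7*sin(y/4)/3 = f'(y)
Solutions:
 f(y) = C1 + 7*y*log(-y)/4 - 7*y*log(3)/4 - 7*y/4 - 28*cos(y/4)/3


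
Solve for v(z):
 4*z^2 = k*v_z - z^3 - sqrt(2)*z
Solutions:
 v(z) = C1 + z^4/(4*k) + 4*z^3/(3*k) + sqrt(2)*z^2/(2*k)


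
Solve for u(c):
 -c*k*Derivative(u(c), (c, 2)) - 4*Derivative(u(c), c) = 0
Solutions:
 u(c) = C1 + c^(((re(k) - 4)*re(k) + im(k)^2)/(re(k)^2 + im(k)^2))*(C2*sin(4*log(c)*Abs(im(k))/(re(k)^2 + im(k)^2)) + C3*cos(4*log(c)*im(k)/(re(k)^2 + im(k)^2)))


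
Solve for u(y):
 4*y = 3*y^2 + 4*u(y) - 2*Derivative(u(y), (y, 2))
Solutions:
 u(y) = C1*exp(-sqrt(2)*y) + C2*exp(sqrt(2)*y) - 3*y^2/4 + y - 3/4


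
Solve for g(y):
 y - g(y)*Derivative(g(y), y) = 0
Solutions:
 g(y) = -sqrt(C1 + y^2)
 g(y) = sqrt(C1 + y^2)


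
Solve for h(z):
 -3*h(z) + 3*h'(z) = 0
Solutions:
 h(z) = C1*exp(z)


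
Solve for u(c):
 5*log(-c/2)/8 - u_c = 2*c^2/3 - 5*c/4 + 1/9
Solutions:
 u(c) = C1 - 2*c^3/9 + 5*c^2/8 + 5*c*log(-c)/8 + c*(-53 - 45*log(2))/72


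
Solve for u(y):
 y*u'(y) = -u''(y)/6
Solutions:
 u(y) = C1 + C2*erf(sqrt(3)*y)


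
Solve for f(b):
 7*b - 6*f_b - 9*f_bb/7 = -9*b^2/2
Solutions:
 f(b) = C1 + C2*exp(-14*b/3) + b^3/4 + 71*b^2/168 - 71*b/392


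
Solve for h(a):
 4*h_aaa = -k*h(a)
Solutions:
 h(a) = C1*exp(2^(1/3)*a*(-k)^(1/3)/2) + C2*exp(2^(1/3)*a*(-k)^(1/3)*(-1 + sqrt(3)*I)/4) + C3*exp(-2^(1/3)*a*(-k)^(1/3)*(1 + sqrt(3)*I)/4)


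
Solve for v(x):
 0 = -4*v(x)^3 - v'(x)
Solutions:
 v(x) = -sqrt(2)*sqrt(-1/(C1 - 4*x))/2
 v(x) = sqrt(2)*sqrt(-1/(C1 - 4*x))/2


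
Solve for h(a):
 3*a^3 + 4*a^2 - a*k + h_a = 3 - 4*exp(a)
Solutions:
 h(a) = C1 - 3*a^4/4 - 4*a^3/3 + a^2*k/2 + 3*a - 4*exp(a)


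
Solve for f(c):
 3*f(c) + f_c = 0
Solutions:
 f(c) = C1*exp(-3*c)


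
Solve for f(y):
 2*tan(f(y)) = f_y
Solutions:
 f(y) = pi - asin(C1*exp(2*y))
 f(y) = asin(C1*exp(2*y))


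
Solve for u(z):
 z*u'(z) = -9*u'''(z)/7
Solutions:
 u(z) = C1 + Integral(C2*airyai(-21^(1/3)*z/3) + C3*airybi(-21^(1/3)*z/3), z)


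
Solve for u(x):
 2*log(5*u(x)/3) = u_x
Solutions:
 Integral(1/(-log(_y) - log(5) + log(3)), (_y, u(x)))/2 = C1 - x


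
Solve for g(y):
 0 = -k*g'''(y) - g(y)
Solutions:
 g(y) = C1*exp(y*(-1/k)^(1/3)) + C2*exp(y*(-1/k)^(1/3)*(-1 + sqrt(3)*I)/2) + C3*exp(-y*(-1/k)^(1/3)*(1 + sqrt(3)*I)/2)


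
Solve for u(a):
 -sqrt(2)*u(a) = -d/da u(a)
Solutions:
 u(a) = C1*exp(sqrt(2)*a)


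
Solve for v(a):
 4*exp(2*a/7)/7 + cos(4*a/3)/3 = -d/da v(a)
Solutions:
 v(a) = C1 - 2*exp(2*a/7) - sin(4*a/3)/4


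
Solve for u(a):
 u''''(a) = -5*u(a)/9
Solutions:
 u(a) = (C1*sin(5^(1/4)*sqrt(6)*a/6) + C2*cos(5^(1/4)*sqrt(6)*a/6))*exp(-5^(1/4)*sqrt(6)*a/6) + (C3*sin(5^(1/4)*sqrt(6)*a/6) + C4*cos(5^(1/4)*sqrt(6)*a/6))*exp(5^(1/4)*sqrt(6)*a/6)


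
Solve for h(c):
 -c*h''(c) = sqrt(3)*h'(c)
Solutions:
 h(c) = C1 + C2*c^(1 - sqrt(3))


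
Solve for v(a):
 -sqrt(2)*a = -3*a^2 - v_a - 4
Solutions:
 v(a) = C1 - a^3 + sqrt(2)*a^2/2 - 4*a


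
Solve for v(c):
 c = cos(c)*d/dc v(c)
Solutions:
 v(c) = C1 + Integral(c/cos(c), c)


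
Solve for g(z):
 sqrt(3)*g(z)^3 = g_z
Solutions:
 g(z) = -sqrt(2)*sqrt(-1/(C1 + sqrt(3)*z))/2
 g(z) = sqrt(2)*sqrt(-1/(C1 + sqrt(3)*z))/2


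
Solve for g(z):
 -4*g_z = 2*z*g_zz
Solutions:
 g(z) = C1 + C2/z


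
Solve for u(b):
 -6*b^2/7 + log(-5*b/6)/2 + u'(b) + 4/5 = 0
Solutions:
 u(b) = C1 + 2*b^3/7 - b*log(-b)/2 + b*(-5*log(5) - 3 + 5*log(6))/10


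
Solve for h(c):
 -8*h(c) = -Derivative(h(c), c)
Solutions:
 h(c) = C1*exp(8*c)


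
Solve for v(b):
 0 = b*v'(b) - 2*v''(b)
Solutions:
 v(b) = C1 + C2*erfi(b/2)


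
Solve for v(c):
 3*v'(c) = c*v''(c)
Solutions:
 v(c) = C1 + C2*c^4


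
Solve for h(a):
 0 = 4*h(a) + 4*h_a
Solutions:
 h(a) = C1*exp(-a)


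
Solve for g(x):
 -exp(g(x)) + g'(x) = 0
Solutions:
 g(x) = log(-1/(C1 + x))


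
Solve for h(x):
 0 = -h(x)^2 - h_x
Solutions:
 h(x) = 1/(C1 + x)


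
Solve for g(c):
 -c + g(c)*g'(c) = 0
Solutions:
 g(c) = -sqrt(C1 + c^2)
 g(c) = sqrt(C1 + c^2)


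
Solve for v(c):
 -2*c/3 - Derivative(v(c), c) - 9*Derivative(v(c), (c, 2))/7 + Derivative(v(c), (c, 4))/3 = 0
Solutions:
 v(c) = C1 + C2*exp(-c*(6*3^(2/3)*98^(1/3)/(sqrt(133) + 49)^(1/3) + 84^(1/3)*(sqrt(133) + 49)^(1/3))/28)*sin(3^(1/6)*c*(-28^(1/3)*3^(2/3)*(sqrt(133) + 49)^(1/3) + 18*98^(1/3)/(sqrt(133) + 49)^(1/3))/28) + C3*exp(-c*(6*3^(2/3)*98^(1/3)/(sqrt(133) + 49)^(1/3) + 84^(1/3)*(sqrt(133) + 49)^(1/3))/28)*cos(3^(1/6)*c*(-28^(1/3)*3^(2/3)*(sqrt(133) + 49)^(1/3) + 18*98^(1/3)/(sqrt(133) + 49)^(1/3))/28) + C4*exp(c*(6*3^(2/3)*98^(1/3)/(sqrt(133) + 49)^(1/3) + 84^(1/3)*(sqrt(133) + 49)^(1/3))/14) - c^2/3 + 6*c/7


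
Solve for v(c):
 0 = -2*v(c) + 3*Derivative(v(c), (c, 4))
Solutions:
 v(c) = C1*exp(-2^(1/4)*3^(3/4)*c/3) + C2*exp(2^(1/4)*3^(3/4)*c/3) + C3*sin(2^(1/4)*3^(3/4)*c/3) + C4*cos(2^(1/4)*3^(3/4)*c/3)


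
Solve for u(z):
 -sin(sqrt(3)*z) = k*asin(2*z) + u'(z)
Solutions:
 u(z) = C1 - k*(z*asin(2*z) + sqrt(1 - 4*z^2)/2) + sqrt(3)*cos(sqrt(3)*z)/3


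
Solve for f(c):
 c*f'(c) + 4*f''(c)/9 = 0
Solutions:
 f(c) = C1 + C2*erf(3*sqrt(2)*c/4)


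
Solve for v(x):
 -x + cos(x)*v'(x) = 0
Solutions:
 v(x) = C1 + Integral(x/cos(x), x)


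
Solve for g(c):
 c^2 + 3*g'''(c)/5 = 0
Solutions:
 g(c) = C1 + C2*c + C3*c^2 - c^5/36


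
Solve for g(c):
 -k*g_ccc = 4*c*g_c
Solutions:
 g(c) = C1 + Integral(C2*airyai(2^(2/3)*c*(-1/k)^(1/3)) + C3*airybi(2^(2/3)*c*(-1/k)^(1/3)), c)


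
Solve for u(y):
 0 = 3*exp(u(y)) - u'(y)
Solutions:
 u(y) = log(-1/(C1 + 3*y))


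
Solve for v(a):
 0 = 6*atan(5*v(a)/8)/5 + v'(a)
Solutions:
 Integral(1/atan(5*_y/8), (_y, v(a))) = C1 - 6*a/5


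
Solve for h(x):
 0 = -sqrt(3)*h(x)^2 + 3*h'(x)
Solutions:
 h(x) = -3/(C1 + sqrt(3)*x)


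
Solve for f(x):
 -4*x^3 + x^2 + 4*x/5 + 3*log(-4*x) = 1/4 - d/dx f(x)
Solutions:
 f(x) = C1 + x^4 - x^3/3 - 2*x^2/5 - 3*x*log(-x) + x*(13/4 - 6*log(2))


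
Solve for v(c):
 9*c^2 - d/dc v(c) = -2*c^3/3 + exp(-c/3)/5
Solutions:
 v(c) = C1 + c^4/6 + 3*c^3 + 3*exp(-c/3)/5


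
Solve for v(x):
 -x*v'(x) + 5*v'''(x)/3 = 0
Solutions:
 v(x) = C1 + Integral(C2*airyai(3^(1/3)*5^(2/3)*x/5) + C3*airybi(3^(1/3)*5^(2/3)*x/5), x)


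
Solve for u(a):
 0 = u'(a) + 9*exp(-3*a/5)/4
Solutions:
 u(a) = C1 + 15*exp(-3*a/5)/4


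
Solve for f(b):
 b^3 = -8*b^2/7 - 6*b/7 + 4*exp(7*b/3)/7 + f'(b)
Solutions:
 f(b) = C1 + b^4/4 + 8*b^3/21 + 3*b^2/7 - 12*exp(7*b/3)/49


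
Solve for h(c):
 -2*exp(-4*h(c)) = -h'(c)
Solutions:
 h(c) = log(-I*(C1 + 8*c)^(1/4))
 h(c) = log(I*(C1 + 8*c)^(1/4))
 h(c) = log(-(C1 + 8*c)^(1/4))
 h(c) = log(C1 + 8*c)/4


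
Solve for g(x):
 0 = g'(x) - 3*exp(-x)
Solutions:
 g(x) = C1 - 3*exp(-x)


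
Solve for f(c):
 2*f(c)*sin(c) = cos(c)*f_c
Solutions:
 f(c) = C1/cos(c)^2


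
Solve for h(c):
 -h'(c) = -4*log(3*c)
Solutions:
 h(c) = C1 + 4*c*log(c) - 4*c + c*log(81)


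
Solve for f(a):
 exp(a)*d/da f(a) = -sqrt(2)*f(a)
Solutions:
 f(a) = C1*exp(sqrt(2)*exp(-a))


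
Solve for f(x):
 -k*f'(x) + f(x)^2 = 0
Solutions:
 f(x) = -k/(C1*k + x)


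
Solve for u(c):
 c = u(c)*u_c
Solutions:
 u(c) = -sqrt(C1 + c^2)
 u(c) = sqrt(C1 + c^2)


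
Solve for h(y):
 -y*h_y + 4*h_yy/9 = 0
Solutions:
 h(y) = C1 + C2*erfi(3*sqrt(2)*y/4)


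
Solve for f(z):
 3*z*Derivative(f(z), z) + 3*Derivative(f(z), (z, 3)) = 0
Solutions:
 f(z) = C1 + Integral(C2*airyai(-z) + C3*airybi(-z), z)


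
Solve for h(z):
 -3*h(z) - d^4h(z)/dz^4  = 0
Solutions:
 h(z) = (C1*sin(sqrt(2)*3^(1/4)*z/2) + C2*cos(sqrt(2)*3^(1/4)*z/2))*exp(-sqrt(2)*3^(1/4)*z/2) + (C3*sin(sqrt(2)*3^(1/4)*z/2) + C4*cos(sqrt(2)*3^(1/4)*z/2))*exp(sqrt(2)*3^(1/4)*z/2)


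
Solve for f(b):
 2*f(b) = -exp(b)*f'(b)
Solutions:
 f(b) = C1*exp(2*exp(-b))


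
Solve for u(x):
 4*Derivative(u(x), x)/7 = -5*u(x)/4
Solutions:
 u(x) = C1*exp(-35*x/16)


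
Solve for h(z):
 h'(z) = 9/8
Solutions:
 h(z) = C1 + 9*z/8


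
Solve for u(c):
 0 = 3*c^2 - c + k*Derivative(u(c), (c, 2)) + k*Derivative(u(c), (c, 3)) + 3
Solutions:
 u(c) = C1 + C2*c + C3*exp(-c) - c^4/(4*k) + 7*c^3/(6*k) - 5*c^2/k


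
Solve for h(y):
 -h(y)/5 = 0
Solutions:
 h(y) = 0


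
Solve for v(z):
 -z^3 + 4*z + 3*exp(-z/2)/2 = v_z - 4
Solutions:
 v(z) = C1 - z^4/4 + 2*z^2 + 4*z - 3*exp(-z/2)


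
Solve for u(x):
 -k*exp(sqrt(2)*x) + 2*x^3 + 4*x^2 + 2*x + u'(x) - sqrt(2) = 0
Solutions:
 u(x) = C1 + sqrt(2)*k*exp(sqrt(2)*x)/2 - x^4/2 - 4*x^3/3 - x^2 + sqrt(2)*x


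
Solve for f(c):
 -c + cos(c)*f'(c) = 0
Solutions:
 f(c) = C1 + Integral(c/cos(c), c)


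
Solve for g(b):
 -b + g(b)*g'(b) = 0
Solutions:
 g(b) = -sqrt(C1 + b^2)
 g(b) = sqrt(C1 + b^2)


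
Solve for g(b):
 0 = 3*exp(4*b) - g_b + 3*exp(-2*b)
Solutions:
 g(b) = C1 + 3*exp(4*b)/4 - 3*exp(-2*b)/2


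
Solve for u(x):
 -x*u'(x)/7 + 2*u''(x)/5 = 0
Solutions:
 u(x) = C1 + C2*erfi(sqrt(35)*x/14)


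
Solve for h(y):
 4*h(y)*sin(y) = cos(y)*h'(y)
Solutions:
 h(y) = C1/cos(y)^4


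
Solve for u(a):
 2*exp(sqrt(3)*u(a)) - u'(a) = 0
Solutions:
 u(a) = sqrt(3)*(2*log(-1/(C1 + 2*a)) - log(3))/6


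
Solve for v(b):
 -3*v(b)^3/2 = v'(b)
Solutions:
 v(b) = -sqrt(-1/(C1 - 3*b))
 v(b) = sqrt(-1/(C1 - 3*b))


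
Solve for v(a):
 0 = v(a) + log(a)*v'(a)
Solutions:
 v(a) = C1*exp(-li(a))


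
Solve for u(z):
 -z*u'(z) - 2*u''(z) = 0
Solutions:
 u(z) = C1 + C2*erf(z/2)


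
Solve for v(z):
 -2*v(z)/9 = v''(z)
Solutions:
 v(z) = C1*sin(sqrt(2)*z/3) + C2*cos(sqrt(2)*z/3)


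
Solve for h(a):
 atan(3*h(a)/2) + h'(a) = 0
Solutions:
 Integral(1/atan(3*_y/2), (_y, h(a))) = C1 - a


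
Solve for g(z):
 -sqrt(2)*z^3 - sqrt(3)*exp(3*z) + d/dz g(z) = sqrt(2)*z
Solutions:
 g(z) = C1 + sqrt(2)*z^4/4 + sqrt(2)*z^2/2 + sqrt(3)*exp(3*z)/3


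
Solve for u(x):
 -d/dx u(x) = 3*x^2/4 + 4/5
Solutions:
 u(x) = C1 - x^3/4 - 4*x/5


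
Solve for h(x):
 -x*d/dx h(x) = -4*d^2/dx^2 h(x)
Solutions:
 h(x) = C1 + C2*erfi(sqrt(2)*x/4)


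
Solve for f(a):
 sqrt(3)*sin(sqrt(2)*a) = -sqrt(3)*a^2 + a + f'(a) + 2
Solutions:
 f(a) = C1 + sqrt(3)*a^3/3 - a^2/2 - 2*a - sqrt(6)*cos(sqrt(2)*a)/2


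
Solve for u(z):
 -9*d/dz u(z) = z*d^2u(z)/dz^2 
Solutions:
 u(z) = C1 + C2/z^8


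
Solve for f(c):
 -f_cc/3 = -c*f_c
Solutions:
 f(c) = C1 + C2*erfi(sqrt(6)*c/2)


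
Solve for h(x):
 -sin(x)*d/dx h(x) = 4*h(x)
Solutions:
 h(x) = C1*(cos(x)^2 + 2*cos(x) + 1)/(cos(x)^2 - 2*cos(x) + 1)


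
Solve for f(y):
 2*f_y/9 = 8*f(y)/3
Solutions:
 f(y) = C1*exp(12*y)


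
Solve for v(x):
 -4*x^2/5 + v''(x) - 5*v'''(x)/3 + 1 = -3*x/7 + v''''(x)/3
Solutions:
 v(x) = C1 + C2*x + C3*exp(x*(-5 + sqrt(37))/2) + C4*exp(-x*(5 + sqrt(37))/2) + x^4/15 + 47*x^3/126 + 514*x^2/315


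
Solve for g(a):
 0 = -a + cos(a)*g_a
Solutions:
 g(a) = C1 + Integral(a/cos(a), a)


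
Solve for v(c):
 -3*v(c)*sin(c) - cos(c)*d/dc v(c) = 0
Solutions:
 v(c) = C1*cos(c)^3


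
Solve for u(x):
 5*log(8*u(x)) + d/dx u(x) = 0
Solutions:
 Integral(1/(log(_y) + 3*log(2)), (_y, u(x)))/5 = C1 - x


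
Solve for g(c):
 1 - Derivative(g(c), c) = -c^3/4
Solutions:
 g(c) = C1 + c^4/16 + c


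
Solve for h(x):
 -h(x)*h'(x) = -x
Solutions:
 h(x) = -sqrt(C1 + x^2)
 h(x) = sqrt(C1 + x^2)


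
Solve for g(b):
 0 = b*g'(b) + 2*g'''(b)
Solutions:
 g(b) = C1 + Integral(C2*airyai(-2^(2/3)*b/2) + C3*airybi(-2^(2/3)*b/2), b)


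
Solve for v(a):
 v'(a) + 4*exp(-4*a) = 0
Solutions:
 v(a) = C1 + exp(-4*a)


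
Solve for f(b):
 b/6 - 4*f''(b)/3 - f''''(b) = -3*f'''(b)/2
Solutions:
 f(b) = C1 + C2*b + b^3/48 + 9*b^2/128 + (C3*sin(sqrt(111)*b/12) + C4*cos(sqrt(111)*b/12))*exp(3*b/4)


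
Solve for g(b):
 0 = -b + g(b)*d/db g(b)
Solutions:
 g(b) = -sqrt(C1 + b^2)
 g(b) = sqrt(C1 + b^2)


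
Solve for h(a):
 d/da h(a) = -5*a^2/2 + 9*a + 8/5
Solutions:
 h(a) = C1 - 5*a^3/6 + 9*a^2/2 + 8*a/5


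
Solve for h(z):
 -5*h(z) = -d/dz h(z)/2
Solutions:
 h(z) = C1*exp(10*z)


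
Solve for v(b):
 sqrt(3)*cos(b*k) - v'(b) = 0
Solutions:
 v(b) = C1 + sqrt(3)*sin(b*k)/k


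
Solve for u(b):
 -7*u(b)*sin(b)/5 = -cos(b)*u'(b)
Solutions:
 u(b) = C1/cos(b)^(7/5)


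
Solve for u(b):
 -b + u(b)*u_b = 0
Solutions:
 u(b) = -sqrt(C1 + b^2)
 u(b) = sqrt(C1 + b^2)


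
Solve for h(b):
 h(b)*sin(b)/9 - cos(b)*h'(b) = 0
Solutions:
 h(b) = C1/cos(b)^(1/9)


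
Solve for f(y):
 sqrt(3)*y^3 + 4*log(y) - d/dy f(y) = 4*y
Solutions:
 f(y) = C1 + sqrt(3)*y^4/4 - 2*y^2 + 4*y*log(y) - 4*y


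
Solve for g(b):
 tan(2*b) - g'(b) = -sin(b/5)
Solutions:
 g(b) = C1 - log(cos(2*b))/2 - 5*cos(b/5)


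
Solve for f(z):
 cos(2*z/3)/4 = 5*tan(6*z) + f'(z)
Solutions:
 f(z) = C1 + 5*log(cos(6*z))/6 + 3*sin(2*z/3)/8


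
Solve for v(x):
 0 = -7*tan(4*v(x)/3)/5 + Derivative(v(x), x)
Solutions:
 v(x) = -3*asin(C1*exp(28*x/15))/4 + 3*pi/4
 v(x) = 3*asin(C1*exp(28*x/15))/4


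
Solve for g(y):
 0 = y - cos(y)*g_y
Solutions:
 g(y) = C1 + Integral(y/cos(y), y)


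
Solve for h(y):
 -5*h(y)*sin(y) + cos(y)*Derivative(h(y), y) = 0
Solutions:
 h(y) = C1/cos(y)^5


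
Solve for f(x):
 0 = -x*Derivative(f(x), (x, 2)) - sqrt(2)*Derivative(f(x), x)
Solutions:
 f(x) = C1 + C2*x^(1 - sqrt(2))


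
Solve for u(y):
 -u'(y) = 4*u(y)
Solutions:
 u(y) = C1*exp(-4*y)


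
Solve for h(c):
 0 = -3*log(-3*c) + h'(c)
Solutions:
 h(c) = C1 + 3*c*log(-c) + 3*c*(-1 + log(3))


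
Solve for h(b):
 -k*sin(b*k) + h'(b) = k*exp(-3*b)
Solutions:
 h(b) = C1 - k*exp(-3*b)/3 - cos(b*k)


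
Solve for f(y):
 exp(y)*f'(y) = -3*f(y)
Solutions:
 f(y) = C1*exp(3*exp(-y))


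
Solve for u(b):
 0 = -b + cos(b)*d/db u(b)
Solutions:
 u(b) = C1 + Integral(b/cos(b), b)


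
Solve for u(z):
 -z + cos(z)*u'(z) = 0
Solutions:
 u(z) = C1 + Integral(z/cos(z), z)


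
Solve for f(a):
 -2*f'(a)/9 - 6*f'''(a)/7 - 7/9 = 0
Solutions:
 f(a) = C1 + C2*sin(sqrt(21)*a/9) + C3*cos(sqrt(21)*a/9) - 7*a/2


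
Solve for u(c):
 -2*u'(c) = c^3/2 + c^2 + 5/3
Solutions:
 u(c) = C1 - c^4/16 - c^3/6 - 5*c/6


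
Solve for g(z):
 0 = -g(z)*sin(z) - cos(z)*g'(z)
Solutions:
 g(z) = C1*cos(z)


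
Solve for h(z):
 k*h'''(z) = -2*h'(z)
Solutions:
 h(z) = C1 + C2*exp(-sqrt(2)*z*sqrt(-1/k)) + C3*exp(sqrt(2)*z*sqrt(-1/k))


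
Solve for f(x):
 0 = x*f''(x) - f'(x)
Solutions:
 f(x) = C1 + C2*x^2


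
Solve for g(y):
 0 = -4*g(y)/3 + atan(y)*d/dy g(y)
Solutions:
 g(y) = C1*exp(4*Integral(1/atan(y), y)/3)


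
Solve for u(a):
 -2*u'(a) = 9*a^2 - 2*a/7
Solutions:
 u(a) = C1 - 3*a^3/2 + a^2/14


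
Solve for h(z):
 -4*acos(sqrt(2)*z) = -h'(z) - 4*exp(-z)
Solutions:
 h(z) = C1 + 4*z*acos(sqrt(2)*z) - 2*sqrt(2)*sqrt(1 - 2*z^2) + 4*exp(-z)


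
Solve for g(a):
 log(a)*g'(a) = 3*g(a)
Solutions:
 g(a) = C1*exp(3*li(a))


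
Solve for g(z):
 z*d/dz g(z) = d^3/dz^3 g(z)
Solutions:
 g(z) = C1 + Integral(C2*airyai(z) + C3*airybi(z), z)


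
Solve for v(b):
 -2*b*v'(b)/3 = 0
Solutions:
 v(b) = C1


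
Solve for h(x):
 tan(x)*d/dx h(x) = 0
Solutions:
 h(x) = C1


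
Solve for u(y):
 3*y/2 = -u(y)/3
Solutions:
 u(y) = -9*y/2


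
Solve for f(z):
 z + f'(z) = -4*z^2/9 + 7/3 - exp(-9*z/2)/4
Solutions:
 f(z) = C1 - 4*z^3/27 - z^2/2 + 7*z/3 + exp(-9*z/2)/18


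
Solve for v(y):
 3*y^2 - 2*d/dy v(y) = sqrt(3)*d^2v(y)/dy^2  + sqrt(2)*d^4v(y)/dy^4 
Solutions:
 v(y) = C1 + C2*exp(y*(-6^(5/6)/(3*sqrt(2) + sqrt(sqrt(6) + 18))^(1/3) + 6^(2/3)*(3*sqrt(2) + sqrt(sqrt(6) + 18))^(1/3))/12)*sin(y*(2^(5/6)*3^(1/3)/(3*sqrt(2) + sqrt(sqrt(6) + 18))^(1/3) + 2^(2/3)*3^(1/6)*(3*sqrt(2) + sqrt(sqrt(6) + 18))^(1/3))/4) + C3*exp(y*(-6^(5/6)/(3*sqrt(2) + sqrt(sqrt(6) + 18))^(1/3) + 6^(2/3)*(3*sqrt(2) + sqrt(sqrt(6) + 18))^(1/3))/12)*cos(y*(2^(5/6)*3^(1/3)/(3*sqrt(2) + sqrt(sqrt(6) + 18))^(1/3) + 2^(2/3)*3^(1/6)*(3*sqrt(2) + sqrt(sqrt(6) + 18))^(1/3))/4) + C4*exp(-y*(-6^(5/6)/(3*sqrt(2) + sqrt(sqrt(6) + 18))^(1/3) + 6^(2/3)*(3*sqrt(2) + sqrt(sqrt(6) + 18))^(1/3))/6) + y^3/2 - 3*sqrt(3)*y^2/4 + 9*y/4


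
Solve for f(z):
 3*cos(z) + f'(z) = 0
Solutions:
 f(z) = C1 - 3*sin(z)


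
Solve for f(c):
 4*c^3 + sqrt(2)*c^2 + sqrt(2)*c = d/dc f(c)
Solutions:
 f(c) = C1 + c^4 + sqrt(2)*c^3/3 + sqrt(2)*c^2/2


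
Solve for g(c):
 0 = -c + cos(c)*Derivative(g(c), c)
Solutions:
 g(c) = C1 + Integral(c/cos(c), c)


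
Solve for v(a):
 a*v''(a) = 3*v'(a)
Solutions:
 v(a) = C1 + C2*a^4


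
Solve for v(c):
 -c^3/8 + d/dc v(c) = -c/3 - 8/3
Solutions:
 v(c) = C1 + c^4/32 - c^2/6 - 8*c/3


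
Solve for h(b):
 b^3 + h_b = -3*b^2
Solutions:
 h(b) = C1 - b^4/4 - b^3


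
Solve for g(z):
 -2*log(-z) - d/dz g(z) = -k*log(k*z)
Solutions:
 g(z) = C1 + z*(k - 2)*log(-z) + z*(k*log(-k) - k + 2)


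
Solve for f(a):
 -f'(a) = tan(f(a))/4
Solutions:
 f(a) = pi - asin(C1*exp(-a/4))
 f(a) = asin(C1*exp(-a/4))


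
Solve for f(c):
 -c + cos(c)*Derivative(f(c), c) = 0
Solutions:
 f(c) = C1 + Integral(c/cos(c), c)


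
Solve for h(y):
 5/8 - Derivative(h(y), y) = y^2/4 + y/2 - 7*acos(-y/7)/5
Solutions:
 h(y) = C1 - y^3/12 - y^2/4 + 7*y*acos(-y/7)/5 + 5*y/8 + 7*sqrt(49 - y^2)/5


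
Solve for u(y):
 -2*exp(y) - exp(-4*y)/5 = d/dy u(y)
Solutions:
 u(y) = C1 - 2*exp(y) + exp(-4*y)/20


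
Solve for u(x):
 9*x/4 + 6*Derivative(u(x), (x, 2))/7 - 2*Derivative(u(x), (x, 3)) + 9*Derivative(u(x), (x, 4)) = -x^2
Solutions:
 u(x) = C1 + C2*x - 7*x^4/72 - 581*x^3/432 + 1225*x^2/432 + (C3*sin(sqrt(329)*x/63) + C4*cos(sqrt(329)*x/63))*exp(x/9)


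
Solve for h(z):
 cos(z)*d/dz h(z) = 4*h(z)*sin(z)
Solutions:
 h(z) = C1/cos(z)^4


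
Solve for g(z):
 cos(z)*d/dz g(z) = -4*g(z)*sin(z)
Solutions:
 g(z) = C1*cos(z)^4


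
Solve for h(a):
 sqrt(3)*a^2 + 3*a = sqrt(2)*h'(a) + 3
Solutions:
 h(a) = C1 + sqrt(6)*a^3/6 + 3*sqrt(2)*a^2/4 - 3*sqrt(2)*a/2


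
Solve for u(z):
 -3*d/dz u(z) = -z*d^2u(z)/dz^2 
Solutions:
 u(z) = C1 + C2*z^4


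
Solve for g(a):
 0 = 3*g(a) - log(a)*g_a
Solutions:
 g(a) = C1*exp(3*li(a))


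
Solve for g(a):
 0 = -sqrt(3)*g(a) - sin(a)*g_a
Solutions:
 g(a) = C1*(cos(a) + 1)^(sqrt(3)/2)/(cos(a) - 1)^(sqrt(3)/2)


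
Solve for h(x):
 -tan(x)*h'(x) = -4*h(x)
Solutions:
 h(x) = C1*sin(x)^4


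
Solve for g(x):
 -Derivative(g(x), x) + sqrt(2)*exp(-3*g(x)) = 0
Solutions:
 g(x) = log(C1 + 3*sqrt(2)*x)/3
 g(x) = log((-3^(1/3) - 3^(5/6)*I)*(C1 + sqrt(2)*x)^(1/3)/2)
 g(x) = log((-3^(1/3) + 3^(5/6)*I)*(C1 + sqrt(2)*x)^(1/3)/2)


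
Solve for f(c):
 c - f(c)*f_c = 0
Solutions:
 f(c) = -sqrt(C1 + c^2)
 f(c) = sqrt(C1 + c^2)


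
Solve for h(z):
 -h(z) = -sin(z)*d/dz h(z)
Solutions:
 h(z) = C1*sqrt(cos(z) - 1)/sqrt(cos(z) + 1)


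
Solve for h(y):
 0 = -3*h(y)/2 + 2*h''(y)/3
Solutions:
 h(y) = C1*exp(-3*y/2) + C2*exp(3*y/2)


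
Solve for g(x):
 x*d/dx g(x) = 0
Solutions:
 g(x) = C1


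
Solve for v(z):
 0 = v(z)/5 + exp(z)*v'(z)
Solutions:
 v(z) = C1*exp(exp(-z)/5)


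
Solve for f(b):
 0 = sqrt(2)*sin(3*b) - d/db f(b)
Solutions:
 f(b) = C1 - sqrt(2)*cos(3*b)/3


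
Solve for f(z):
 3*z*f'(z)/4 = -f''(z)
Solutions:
 f(z) = C1 + C2*erf(sqrt(6)*z/4)


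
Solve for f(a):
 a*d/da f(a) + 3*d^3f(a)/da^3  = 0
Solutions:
 f(a) = C1 + Integral(C2*airyai(-3^(2/3)*a/3) + C3*airybi(-3^(2/3)*a/3), a)


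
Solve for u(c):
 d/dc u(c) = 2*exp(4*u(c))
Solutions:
 u(c) = log(-(-1/(C1 + 8*c))^(1/4))
 u(c) = log(-1/(C1 + 8*c))/4
 u(c) = log(-I*(-1/(C1 + 8*c))^(1/4))
 u(c) = log(I*(-1/(C1 + 8*c))^(1/4))


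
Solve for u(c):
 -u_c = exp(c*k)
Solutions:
 u(c) = C1 - exp(c*k)/k


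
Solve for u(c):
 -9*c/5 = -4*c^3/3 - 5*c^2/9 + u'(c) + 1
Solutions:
 u(c) = C1 + c^4/3 + 5*c^3/27 - 9*c^2/10 - c


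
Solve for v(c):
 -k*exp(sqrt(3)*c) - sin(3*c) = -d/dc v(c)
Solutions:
 v(c) = C1 + sqrt(3)*k*exp(sqrt(3)*c)/3 - cos(3*c)/3


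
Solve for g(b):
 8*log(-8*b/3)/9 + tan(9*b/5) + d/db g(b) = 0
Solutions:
 g(b) = C1 - 8*b*log(-b)/9 - 8*b*log(2)/3 + 8*b/9 + 8*b*log(3)/9 + 5*log(cos(9*b/5))/9


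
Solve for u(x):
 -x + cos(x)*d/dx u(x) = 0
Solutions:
 u(x) = C1 + Integral(x/cos(x), x)


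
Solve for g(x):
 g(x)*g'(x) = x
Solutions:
 g(x) = -sqrt(C1 + x^2)
 g(x) = sqrt(C1 + x^2)


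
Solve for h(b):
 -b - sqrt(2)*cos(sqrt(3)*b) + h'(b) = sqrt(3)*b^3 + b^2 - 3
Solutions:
 h(b) = C1 + sqrt(3)*b^4/4 + b^3/3 + b^2/2 - 3*b + sqrt(6)*sin(sqrt(3)*b)/3


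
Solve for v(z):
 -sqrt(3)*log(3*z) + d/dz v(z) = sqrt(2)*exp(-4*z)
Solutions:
 v(z) = C1 + sqrt(3)*z*log(z) + sqrt(3)*z*(-1 + log(3)) - sqrt(2)*exp(-4*z)/4


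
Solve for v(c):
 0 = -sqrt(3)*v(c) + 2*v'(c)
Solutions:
 v(c) = C1*exp(sqrt(3)*c/2)


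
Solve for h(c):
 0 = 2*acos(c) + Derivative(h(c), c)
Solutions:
 h(c) = C1 - 2*c*acos(c) + 2*sqrt(1 - c^2)


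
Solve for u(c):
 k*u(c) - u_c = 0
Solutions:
 u(c) = C1*exp(c*k)


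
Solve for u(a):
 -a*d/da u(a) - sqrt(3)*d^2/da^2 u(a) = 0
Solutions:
 u(a) = C1 + C2*erf(sqrt(2)*3^(3/4)*a/6)


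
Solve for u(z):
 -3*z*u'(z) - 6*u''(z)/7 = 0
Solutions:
 u(z) = C1 + C2*erf(sqrt(7)*z/2)


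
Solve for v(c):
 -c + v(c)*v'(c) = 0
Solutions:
 v(c) = -sqrt(C1 + c^2)
 v(c) = sqrt(C1 + c^2)


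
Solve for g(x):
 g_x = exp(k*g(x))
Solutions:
 g(x) = Piecewise((log(-1/(C1*k + k*x))/k, Ne(k, 0)), (nan, True))
 g(x) = Piecewise((C1 + x, Eq(k, 0)), (nan, True))


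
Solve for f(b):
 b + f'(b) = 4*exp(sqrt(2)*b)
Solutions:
 f(b) = C1 - b^2/2 + 2*sqrt(2)*exp(sqrt(2)*b)


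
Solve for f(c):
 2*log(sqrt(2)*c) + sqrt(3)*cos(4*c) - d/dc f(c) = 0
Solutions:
 f(c) = C1 + 2*c*log(c) - 2*c + c*log(2) + sqrt(3)*sin(4*c)/4


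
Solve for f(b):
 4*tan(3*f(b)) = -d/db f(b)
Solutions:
 f(b) = -asin(C1*exp(-12*b))/3 + pi/3
 f(b) = asin(C1*exp(-12*b))/3


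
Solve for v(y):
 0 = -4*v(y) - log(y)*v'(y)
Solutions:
 v(y) = C1*exp(-4*li(y))


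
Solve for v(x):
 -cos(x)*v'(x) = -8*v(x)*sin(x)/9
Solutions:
 v(x) = C1/cos(x)^(8/9)


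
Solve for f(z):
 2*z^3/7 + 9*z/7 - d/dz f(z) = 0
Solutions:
 f(z) = C1 + z^4/14 + 9*z^2/14


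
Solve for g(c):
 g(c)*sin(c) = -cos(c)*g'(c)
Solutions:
 g(c) = C1*cos(c)


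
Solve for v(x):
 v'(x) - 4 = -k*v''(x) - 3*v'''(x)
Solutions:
 v(x) = C1 + C2*exp(x*(-k + sqrt(k^2 - 12))/6) + C3*exp(-x*(k + sqrt(k^2 - 12))/6) + 4*x


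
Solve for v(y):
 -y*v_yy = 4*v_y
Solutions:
 v(y) = C1 + C2/y^3


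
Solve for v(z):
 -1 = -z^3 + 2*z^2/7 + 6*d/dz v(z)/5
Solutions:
 v(z) = C1 + 5*z^4/24 - 5*z^3/63 - 5*z/6


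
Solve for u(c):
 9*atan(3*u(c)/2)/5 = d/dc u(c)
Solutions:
 Integral(1/atan(3*_y/2), (_y, u(c))) = C1 + 9*c/5


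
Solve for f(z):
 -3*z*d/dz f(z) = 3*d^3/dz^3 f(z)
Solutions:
 f(z) = C1 + Integral(C2*airyai(-z) + C3*airybi(-z), z)


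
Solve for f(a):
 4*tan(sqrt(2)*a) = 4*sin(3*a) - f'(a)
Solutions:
 f(a) = C1 + 2*sqrt(2)*log(cos(sqrt(2)*a)) - 4*cos(3*a)/3


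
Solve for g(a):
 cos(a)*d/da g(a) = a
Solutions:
 g(a) = C1 + Integral(a/cos(a), a)


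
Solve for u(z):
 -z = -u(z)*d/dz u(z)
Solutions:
 u(z) = -sqrt(C1 + z^2)
 u(z) = sqrt(C1 + z^2)


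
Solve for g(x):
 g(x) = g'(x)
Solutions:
 g(x) = C1*exp(x)


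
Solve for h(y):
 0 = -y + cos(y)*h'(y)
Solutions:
 h(y) = C1 + Integral(y/cos(y), y)


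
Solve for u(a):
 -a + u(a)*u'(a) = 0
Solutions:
 u(a) = -sqrt(C1 + a^2)
 u(a) = sqrt(C1 + a^2)


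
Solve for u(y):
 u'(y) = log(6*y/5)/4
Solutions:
 u(y) = C1 + y*log(y)/4 - y*log(5)/4 - y/4 + y*log(6)/4


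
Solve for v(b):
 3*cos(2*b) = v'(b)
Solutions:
 v(b) = C1 + 3*sin(2*b)/2


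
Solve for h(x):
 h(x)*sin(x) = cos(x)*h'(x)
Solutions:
 h(x) = C1/cos(x)


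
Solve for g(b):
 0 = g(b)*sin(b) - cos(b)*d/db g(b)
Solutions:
 g(b) = C1/cos(b)


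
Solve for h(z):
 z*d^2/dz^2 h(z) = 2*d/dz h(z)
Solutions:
 h(z) = C1 + C2*z^3


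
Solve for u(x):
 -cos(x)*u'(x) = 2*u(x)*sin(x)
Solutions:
 u(x) = C1*cos(x)^2


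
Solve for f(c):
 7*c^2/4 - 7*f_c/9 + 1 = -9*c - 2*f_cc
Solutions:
 f(c) = C1 + C2*exp(7*c/18) + 3*c^3/4 + 81*c^2/7 + 2979*c/49


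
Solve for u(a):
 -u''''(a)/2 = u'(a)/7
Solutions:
 u(a) = C1 + C4*exp(-2^(1/3)*7^(2/3)*a/7) + (C2*sin(2^(1/3)*sqrt(3)*7^(2/3)*a/14) + C3*cos(2^(1/3)*sqrt(3)*7^(2/3)*a/14))*exp(2^(1/3)*7^(2/3)*a/14)


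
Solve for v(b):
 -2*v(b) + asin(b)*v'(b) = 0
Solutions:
 v(b) = C1*exp(2*Integral(1/asin(b), b))


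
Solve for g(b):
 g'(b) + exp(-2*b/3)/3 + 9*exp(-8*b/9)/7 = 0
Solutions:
 g(b) = C1 + exp(-2*b/3)/2 + 81*exp(-8*b/9)/56


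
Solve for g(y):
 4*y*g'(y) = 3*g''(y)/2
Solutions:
 g(y) = C1 + C2*erfi(2*sqrt(3)*y/3)


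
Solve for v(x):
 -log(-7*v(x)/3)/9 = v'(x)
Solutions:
 9*Integral(1/(log(-_y) - log(3) + log(7)), (_y, v(x))) = C1 - x


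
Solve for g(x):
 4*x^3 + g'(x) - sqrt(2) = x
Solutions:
 g(x) = C1 - x^4 + x^2/2 + sqrt(2)*x


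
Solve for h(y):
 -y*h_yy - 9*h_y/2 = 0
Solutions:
 h(y) = C1 + C2/y^(7/2)


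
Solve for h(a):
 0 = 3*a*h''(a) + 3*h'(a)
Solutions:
 h(a) = C1 + C2*log(a)


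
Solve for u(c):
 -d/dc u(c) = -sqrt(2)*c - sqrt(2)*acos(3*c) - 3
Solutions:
 u(c) = C1 + sqrt(2)*c^2/2 + 3*c + sqrt(2)*(c*acos(3*c) - sqrt(1 - 9*c^2)/3)


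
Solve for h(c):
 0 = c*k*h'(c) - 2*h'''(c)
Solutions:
 h(c) = C1 + Integral(C2*airyai(2^(2/3)*c*k^(1/3)/2) + C3*airybi(2^(2/3)*c*k^(1/3)/2), c)


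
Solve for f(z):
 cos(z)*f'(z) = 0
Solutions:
 f(z) = C1


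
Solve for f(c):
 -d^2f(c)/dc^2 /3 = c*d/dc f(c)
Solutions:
 f(c) = C1 + C2*erf(sqrt(6)*c/2)


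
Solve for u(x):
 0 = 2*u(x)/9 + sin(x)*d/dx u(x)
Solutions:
 u(x) = C1*(cos(x) + 1)^(1/9)/(cos(x) - 1)^(1/9)


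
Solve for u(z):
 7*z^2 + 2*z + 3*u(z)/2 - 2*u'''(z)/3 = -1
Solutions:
 u(z) = C3*exp(2^(1/3)*3^(2/3)*z/2) - 14*z^2/3 - 4*z/3 + (C1*sin(3*2^(1/3)*3^(1/6)*z/4) + C2*cos(3*2^(1/3)*3^(1/6)*z/4))*exp(-2^(1/3)*3^(2/3)*z/4) - 2/3


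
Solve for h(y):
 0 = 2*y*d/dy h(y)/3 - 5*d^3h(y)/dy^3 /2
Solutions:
 h(y) = C1 + Integral(C2*airyai(30^(2/3)*y/15) + C3*airybi(30^(2/3)*y/15), y)


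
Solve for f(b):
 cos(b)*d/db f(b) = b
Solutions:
 f(b) = C1 + Integral(b/cos(b), b)


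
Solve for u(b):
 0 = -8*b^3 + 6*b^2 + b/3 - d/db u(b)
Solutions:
 u(b) = C1 - 2*b^4 + 2*b^3 + b^2/6


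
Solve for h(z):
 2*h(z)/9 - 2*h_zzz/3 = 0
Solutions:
 h(z) = C3*exp(3^(2/3)*z/3) + (C1*sin(3^(1/6)*z/2) + C2*cos(3^(1/6)*z/2))*exp(-3^(2/3)*z/6)


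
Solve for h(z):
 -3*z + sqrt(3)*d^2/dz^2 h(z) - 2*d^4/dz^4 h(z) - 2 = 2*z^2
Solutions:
 h(z) = C1 + C2*z + C3*exp(-sqrt(2)*3^(1/4)*z/2) + C4*exp(sqrt(2)*3^(1/4)*z/2) + sqrt(3)*z^4/18 + sqrt(3)*z^3/6 + z^2*(sqrt(3) + 4)/3


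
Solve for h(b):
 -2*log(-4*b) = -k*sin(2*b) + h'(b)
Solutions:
 h(b) = C1 - 2*b*log(-b) - 4*b*log(2) + 2*b - k*cos(2*b)/2


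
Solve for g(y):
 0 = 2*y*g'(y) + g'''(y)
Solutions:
 g(y) = C1 + Integral(C2*airyai(-2^(1/3)*y) + C3*airybi(-2^(1/3)*y), y)


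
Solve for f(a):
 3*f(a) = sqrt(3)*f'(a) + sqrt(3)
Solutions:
 f(a) = C1*exp(sqrt(3)*a) + sqrt(3)/3


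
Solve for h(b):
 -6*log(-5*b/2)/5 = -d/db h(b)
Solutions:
 h(b) = C1 + 6*b*log(-b)/5 + 6*b*(-1 - log(2) + log(5))/5


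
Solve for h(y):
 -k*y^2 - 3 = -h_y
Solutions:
 h(y) = C1 + k*y^3/3 + 3*y


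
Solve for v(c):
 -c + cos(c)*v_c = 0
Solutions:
 v(c) = C1 + Integral(c/cos(c), c)


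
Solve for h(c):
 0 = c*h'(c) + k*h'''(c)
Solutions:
 h(c) = C1 + Integral(C2*airyai(c*(-1/k)^(1/3)) + C3*airybi(c*(-1/k)^(1/3)), c)


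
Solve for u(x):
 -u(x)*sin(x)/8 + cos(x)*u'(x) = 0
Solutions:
 u(x) = C1/cos(x)^(1/8)


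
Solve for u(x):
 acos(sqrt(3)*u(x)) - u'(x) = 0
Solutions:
 Integral(1/acos(sqrt(3)*_y), (_y, u(x))) = C1 + x


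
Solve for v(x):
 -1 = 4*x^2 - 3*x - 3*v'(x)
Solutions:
 v(x) = C1 + 4*x^3/9 - x^2/2 + x/3
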